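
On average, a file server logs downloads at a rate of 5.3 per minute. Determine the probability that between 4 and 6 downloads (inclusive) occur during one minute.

0.4917

With mean μ = 5.3 per minute,
P(4 ≤ N ≤ 6) = Σ_{j=4}^{6} e^(−5.3) · 5.3^j/j! ≈ 0.4917.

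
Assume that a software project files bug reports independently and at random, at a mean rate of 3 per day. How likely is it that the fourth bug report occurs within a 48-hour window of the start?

0.8488

Over the interval, μ = 3 × 2 = 6 (a 48-hour window = 2 days).
The fourth arrival falls in the interval iff at least 4 events occur there: P(S_4 ≤ t) = P(N ≥ 4) = 1 − P(N ≤ 3) ≈ 0.8488.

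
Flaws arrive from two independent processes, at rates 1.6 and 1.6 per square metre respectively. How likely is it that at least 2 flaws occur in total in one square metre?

Independent Poisson processes superpose: combined rate λ = 1.6 + 1.6 = 3.2 per square metre.
So μ = 3.2.
P(N ≥ 2) = 1 − P(N ≤ 1) ≈ 0.8288.

0.8288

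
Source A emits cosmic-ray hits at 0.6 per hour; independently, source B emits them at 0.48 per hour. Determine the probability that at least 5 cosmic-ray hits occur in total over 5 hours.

Independent Poisson processes superpose: combined rate λ = 0.6 + 0.48 = 1.08 per hour.
Over the interval, μ = 1.08 × 5 = 5.4 (5 hours).
P(N ≥ 5) = 1 − P(N ≤ 4) ≈ 0.6267.

0.6267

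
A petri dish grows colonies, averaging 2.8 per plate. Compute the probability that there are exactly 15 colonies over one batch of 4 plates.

Over the interval, μ = 2.8 × 4 = 11.2 (a batch of 4 plates = 4 plates).
P(N = 15) = e^(−μ) μ^15/15! = e^(−11.2) · 11.2^15/1307674368000 ≈ 0.0572.

0.0572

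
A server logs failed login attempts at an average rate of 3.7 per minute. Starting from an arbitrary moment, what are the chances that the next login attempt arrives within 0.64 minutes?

Inter-arrival times are exponential with rate λ = 3.7 per minute.
P(T ≤ 0.64) = 1 − e^(−λt) = 1 − e^(−3.7 × 0.64) = 1 − e^(−2.368) ≈ 0.9063.

0.9063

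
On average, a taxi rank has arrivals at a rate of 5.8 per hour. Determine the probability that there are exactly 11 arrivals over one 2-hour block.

Over the interval, μ = 5.8 × 2 = 11.6 (a 2-hour block = 2 hours).
P(N = 11) = e^(−μ) μ^11/11! = e^(−11.6) · 11.6^11/39916800 ≈ 0.1175.

0.1175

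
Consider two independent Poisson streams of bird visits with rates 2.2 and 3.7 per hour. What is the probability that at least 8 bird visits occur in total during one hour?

Independent Poisson processes superpose: combined rate λ = 2.2 + 3.7 = 5.9 per hour.
So μ = 5.9.
P(N ≥ 8) = 1 − P(N ≤ 7) ≈ 0.2424.

0.2424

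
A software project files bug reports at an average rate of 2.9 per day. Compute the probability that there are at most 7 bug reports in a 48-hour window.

0.7710

Over the interval, μ = 2.9 × 2 = 5.8 (a 48-hour window = 2 days).
P(N ≤ 7) = Σ_{j=0}^{7} e^(−μ) μ^j/j! ≈ 0.7710.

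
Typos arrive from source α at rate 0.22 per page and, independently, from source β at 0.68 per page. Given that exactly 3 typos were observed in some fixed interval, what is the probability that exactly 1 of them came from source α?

Given the total, each event is independently from source α with probability p = λ_α/(λ_α+λ_β) = 0.22/0.9 ≈ 0.2444.
So K ~ Binomial(3, 0.22/0.9): P(K = 1) = C(3,1) · (0.22/0.9)^1 · (0.68/0.9)^2 ≈ 0.4186.

0.4186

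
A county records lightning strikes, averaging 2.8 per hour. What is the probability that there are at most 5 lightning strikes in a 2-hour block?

0.5119

Over the interval, μ = 2.8 × 2 = 5.6 (a 2-hour block = 2 hours).
P(N ≤ 5) = Σ_{j=0}^{5} e^(−μ) μ^j/j! ≈ 0.5119.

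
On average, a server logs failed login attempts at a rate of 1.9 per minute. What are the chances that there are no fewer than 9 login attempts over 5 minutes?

0.6082

Over the interval, μ = 1.9 × 5 = 9.5 (5 minutes).
P(N ≥ 9) = 1 − P(N ≤ 8) = 1 − Σ_{j=0}^{8} e^(−μ) μ^j/j! ≈ 0.6082.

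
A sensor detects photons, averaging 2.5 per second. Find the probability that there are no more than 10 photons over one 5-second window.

Over the interval, μ = 2.5 × 5 = 12.5 (a 5-second window = 5 seconds).
P(N ≤ 10) = Σ_{j=0}^{10} e^(−μ) μ^j/j! ≈ 0.2971.

0.2971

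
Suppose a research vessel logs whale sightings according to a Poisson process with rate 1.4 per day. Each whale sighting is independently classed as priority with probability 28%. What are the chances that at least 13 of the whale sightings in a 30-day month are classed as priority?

Thinning: the whale sightings that are classed as priority themselves form a Poisson process with rate 0.28 × 1.4 = 0.392 per day.
Over the interval, μ = 0.392 × 30 = 11.76 (a 30-day month = 30 days).
P(N ≥ 13) = 1 − P(N ≤ 12) ≈ 0.3966.

0.3966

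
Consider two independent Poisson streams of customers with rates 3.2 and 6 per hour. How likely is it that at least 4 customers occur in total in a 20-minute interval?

Independent Poisson processes superpose: combined rate λ = 3.2 + 6 = 9.2 per hour.
Over the interval, μ = 9.2 × 1/3 ≈ 3.06667 (a 20-minute interval = 1/3 hours).
P(N ≥ 4) = 1 − P(N ≤ 3) ≈ 0.3677.

0.3677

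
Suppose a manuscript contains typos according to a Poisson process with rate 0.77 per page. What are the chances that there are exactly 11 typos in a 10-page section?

Over the interval, μ = 0.77 × 10 = 7.7 (a 10-page section = 10 pages).
P(N = 11) = e^(−μ) μ^11/11! = e^(−7.7) · 7.7^11/39916800 ≈ 0.0640.

0.0640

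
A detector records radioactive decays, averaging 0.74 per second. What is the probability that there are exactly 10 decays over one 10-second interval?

Over the interval, μ = 0.74 × 10 = 7.4 (a 10-second interval = 10 seconds).
P(N = 10) = e^(−μ) μ^10/10! = e^(−7.4) · 7.4^10/3628800 ≈ 0.0829.

0.0829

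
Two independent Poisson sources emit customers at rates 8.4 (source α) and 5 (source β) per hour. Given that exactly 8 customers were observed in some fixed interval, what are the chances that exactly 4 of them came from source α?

Given the total, each event is independently from source α with probability p = λ_α/(λ_α+λ_β) = 8.4/13.4 ≈ 0.6269.
So K ~ Binomial(8, 8.4/13.4): P(K = 4) = C(8,4) · (8.4/13.4)^4 · (5/13.4)^4 ≈ 0.2095.

0.2095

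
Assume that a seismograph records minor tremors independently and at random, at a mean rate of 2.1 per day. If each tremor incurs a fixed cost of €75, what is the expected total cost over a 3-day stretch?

E[N] = 2.1 × 3 = 6.3 (a 3-day stretch = 3 days); E[cost] = 6.3 × €75 = €472.5.

€472.5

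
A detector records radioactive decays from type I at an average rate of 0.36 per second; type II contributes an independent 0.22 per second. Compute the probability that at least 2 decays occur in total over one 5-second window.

0.7854

Independent Poisson processes superpose: combined rate λ = 0.36 + 0.22 = 0.58 per second.
Over the interval, μ = 0.58 × 5 = 2.9 (a 5-second window = 5 seconds).
P(N ≥ 2) = 1 − P(N ≤ 1) ≈ 0.7854.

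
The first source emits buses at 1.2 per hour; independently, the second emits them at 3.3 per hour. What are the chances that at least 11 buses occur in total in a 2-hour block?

0.2940

Independent Poisson processes superpose: combined rate λ = 1.2 + 3.3 = 4.5 per hour.
Over the interval, μ = 4.5 × 2 = 9 (a 2-hour block = 2 hours).
P(N ≥ 11) = 1 − P(N ≤ 10) ≈ 0.2940.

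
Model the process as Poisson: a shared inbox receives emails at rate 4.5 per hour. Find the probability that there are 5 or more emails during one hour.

With mean μ = 4.5 per hour,
P(N ≥ 5) = 1 − P(N ≤ 4) = 1 − Σ_{j=0}^{4} e^(−μ) μ^j/j! ≈ 0.4679.

0.4679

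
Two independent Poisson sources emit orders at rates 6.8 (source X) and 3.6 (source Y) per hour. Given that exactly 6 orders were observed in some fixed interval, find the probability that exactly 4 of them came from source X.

0.3285

Given the total, each event is independently from source X with probability p = λ_X/(λ_X+λ_Y) = 6.8/10.4 ≈ 0.6538.
So K ~ Binomial(6, 6.8/10.4): P(K = 4) = C(6,4) · (6.8/10.4)^4 · (3.6/10.4)^2 ≈ 0.3285.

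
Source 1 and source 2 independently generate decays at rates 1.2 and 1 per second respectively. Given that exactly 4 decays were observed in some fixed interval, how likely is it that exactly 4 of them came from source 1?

0.0885

Given the total, each event is independently from source 1 with probability p = λ_1/(λ_1+λ_2) = 1.2/2.2 ≈ 0.5455.
So K ~ Binomial(4, 1.2/2.2): P(K = 4) = C(4,4) · (1.2/2.2)^4 · (1/2.2)^0 ≈ 0.0885.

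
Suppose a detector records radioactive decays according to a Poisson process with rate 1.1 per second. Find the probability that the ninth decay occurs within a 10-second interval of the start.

0.7680

Over the interval, μ = 1.1 × 10 = 11 (a 10-second interval = 10 seconds).
The ninth arrival falls in the interval iff at least 9 events occur there: P(S_9 ≤ t) = P(N ≥ 9) = 1 − P(N ≤ 8) ≈ 0.7680.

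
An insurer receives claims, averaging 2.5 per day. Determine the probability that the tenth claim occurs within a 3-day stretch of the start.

Over the interval, μ = 2.5 × 3 = 7.5 (a 3-day stretch = 3 days).
The tenth arrival falls in the interval iff at least 10 events occur there: P(S_10 ≤ t) = P(N ≥ 10) = 1 − P(N ≤ 9) ≈ 0.2236.

0.2236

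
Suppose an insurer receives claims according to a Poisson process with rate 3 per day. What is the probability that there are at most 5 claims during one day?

0.9161

With mean μ = 3 per day,
P(N ≤ 5) = Σ_{j=0}^{5} e^(−μ) μ^j/j! ≈ 0.9161.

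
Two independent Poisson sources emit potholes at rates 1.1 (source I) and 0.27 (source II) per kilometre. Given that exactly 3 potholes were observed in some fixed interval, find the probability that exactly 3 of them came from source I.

Given the total, each event is independently from source I with probability p = λ_I/(λ_I+λ_II) = 1.1/1.37 ≈ 0.8029.
So K ~ Binomial(3, 1.1/1.37): P(K = 3) = C(3,3) · (1.1/1.37)^3 · (0.27/1.37)^0 ≈ 0.5176.

0.5176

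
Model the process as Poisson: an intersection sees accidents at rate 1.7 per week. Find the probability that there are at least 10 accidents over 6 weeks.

Over the interval, μ = 1.7 × 6 = 10.2 (6 weeks).
P(N ≥ 10) = 1 − P(N ≤ 9) = 1 − Σ_{j=0}^{9} e^(−μ) μ^j/j! ≈ 0.5668.

0.5668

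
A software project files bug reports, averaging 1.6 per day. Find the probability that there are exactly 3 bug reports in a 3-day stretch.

0.1517

Over the interval, μ = 1.6 × 3 = 4.8 (a 3-day stretch = 3 days).
P(N = 3) = e^(−μ) μ^3/3! = e^(−4.8) · 4.8^3/6 ≈ 0.1517.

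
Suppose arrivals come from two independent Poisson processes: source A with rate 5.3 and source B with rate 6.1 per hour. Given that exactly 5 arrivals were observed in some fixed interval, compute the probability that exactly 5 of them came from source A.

0.0217

Given the total, each event is independently from source A with probability p = λ_A/(λ_A+λ_B) = 5.3/11.4 ≈ 0.4649.
So K ~ Binomial(5, 5.3/11.4): P(K = 5) = C(5,5) · (5.3/11.4)^5 · (6.1/11.4)^0 ≈ 0.0217.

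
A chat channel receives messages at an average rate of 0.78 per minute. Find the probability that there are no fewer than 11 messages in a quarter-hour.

0.6206

Over the interval, μ = 0.78 × 15 = 11.7 (a quarter-hour = 15 minutes).
P(N ≥ 11) = 1 − P(N ≤ 10) = 1 − Σ_{j=0}^{10} e^(−μ) μ^j/j! ≈ 0.6206.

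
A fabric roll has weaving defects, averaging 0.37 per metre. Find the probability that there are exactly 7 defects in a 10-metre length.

Over the interval, μ = 0.37 × 10 = 3.7 (a 10-metre length = 10 metres).
P(N = 7) = e^(−μ) μ^7/7! = e^(−3.7) · 3.7^7/5040 ≈ 0.0466.

0.0466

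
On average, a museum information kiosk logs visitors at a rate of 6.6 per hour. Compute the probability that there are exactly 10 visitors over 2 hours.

Over the interval, μ = 6.6 × 2 = 13.2 (2 hours).
P(N = 10) = e^(−μ) μ^10/10! = e^(−13.2) · 13.2^10/3628800 ≈ 0.0819.

0.0819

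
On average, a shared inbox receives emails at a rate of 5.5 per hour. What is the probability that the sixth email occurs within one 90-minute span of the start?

Over the interval, μ = 5.5 × 1.5 = 8.25 (a 90-minute span = 1.5 hours).
The sixth arrival falls in the interval iff at least 6 events occur there: P(S_6 ≤ t) = P(N ≥ 6) = 1 − P(N ≤ 5) ≈ 0.8306.

0.8306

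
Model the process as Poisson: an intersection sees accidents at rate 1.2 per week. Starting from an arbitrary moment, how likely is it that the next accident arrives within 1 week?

Inter-arrival times are exponential with rate λ = 1.2 per week.
P(T ≤ 1) = 1 − e^(−λt) = 1 − e^(−1.2 × 1) = 1 − e^(−1.2) ≈ 0.6988.

0.6988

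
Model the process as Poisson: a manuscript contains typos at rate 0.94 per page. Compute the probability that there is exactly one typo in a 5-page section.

0.0427

Over the interval, μ = 0.94 × 5 = 4.7 (a 5-page section = 5 pages).
P(N = 1) = e^(−μ) μ^1/1! = e^(−4.7) · 4.7^1/1 ≈ 0.0427.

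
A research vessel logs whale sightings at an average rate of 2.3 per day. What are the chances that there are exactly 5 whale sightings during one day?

With mean μ = 2.3 per day,
P(N = 5) = e^(−μ) μ^5/5! = e^(−2.3) · 2.3^5/120 ≈ 0.0538.

0.0538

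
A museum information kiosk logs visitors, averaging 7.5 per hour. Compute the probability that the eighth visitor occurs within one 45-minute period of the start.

0.2062

Over the interval, μ = 7.5 × 0.75 = 5.625 (a 45-minute period = 0.75 hours).
The eighth arrival falls in the interval iff at least 8 events occur there: P(S_8 ≤ t) = P(N ≥ 8) = 1 − P(N ≤ 7) ≈ 0.2062.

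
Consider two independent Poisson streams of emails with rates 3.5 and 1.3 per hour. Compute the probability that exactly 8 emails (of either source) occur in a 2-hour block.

Independent Poisson processes superpose: combined rate λ = 3.5 + 1.3 = 4.8 per hour.
Over the interval, μ = 4.8 × 2 = 9.6 (a 2-hour block = 2 hours).
P(N = 8) = e^(−9.6) · 9.6^8/8! ≈ 0.1212.

0.1212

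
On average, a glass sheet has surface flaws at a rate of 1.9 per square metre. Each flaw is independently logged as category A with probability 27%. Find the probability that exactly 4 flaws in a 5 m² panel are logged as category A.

Thinning: the flaws that are logged as category A themselves form a Poisson process with rate 0.27 × 1.9 = 0.513 per square metre.
Over the interval, μ = 0.513 × 5 = 2.565 (a 5 m² panel = 5 square metres).
P(N = 4) = e^(−2.565) · 2.565^4/4! ≈ 0.1387.

0.1387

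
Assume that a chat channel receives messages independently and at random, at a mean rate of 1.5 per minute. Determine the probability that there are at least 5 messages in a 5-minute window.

Over the interval, μ = 1.5 × 5 = 7.5 (a 5-minute window = 5 minutes).
P(N ≥ 5) = 1 − P(N ≤ 4) = 1 − Σ_{j=0}^{4} e^(−μ) μ^j/j! ≈ 0.8679.

0.8679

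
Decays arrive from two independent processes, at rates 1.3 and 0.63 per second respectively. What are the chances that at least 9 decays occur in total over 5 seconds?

0.6264

Independent Poisson processes superpose: combined rate λ = 1.3 + 0.63 = 1.93 per second.
Over the interval, μ = 1.93 × 5 = 9.65 (5 seconds).
P(N ≥ 9) = 1 − P(N ≤ 8) ≈ 0.6264.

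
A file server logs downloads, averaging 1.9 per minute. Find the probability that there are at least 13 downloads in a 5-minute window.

0.1636

Over the interval, μ = 1.9 × 5 = 9.5 (a 5-minute window = 5 minutes).
P(N ≥ 13) = 1 − P(N ≤ 12) = 1 − Σ_{j=0}^{12} e^(−μ) μ^j/j! ≈ 0.1636.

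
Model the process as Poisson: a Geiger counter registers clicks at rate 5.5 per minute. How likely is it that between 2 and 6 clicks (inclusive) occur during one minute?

0.6595

With mean μ = 5.5 per minute,
P(2 ≤ N ≤ 6) = Σ_{j=2}^{6} e^(−5.5) · 5.5^j/j! ≈ 0.6595.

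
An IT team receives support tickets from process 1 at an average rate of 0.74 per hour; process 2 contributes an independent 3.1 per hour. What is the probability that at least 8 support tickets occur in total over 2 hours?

Independent Poisson processes superpose: combined rate λ = 0.74 + 3.1 = 3.84 per hour.
Over the interval, μ = 3.84 × 2 = 7.68 (2 hours).
P(N ≥ 8) = 1 − P(N ≤ 7) ≈ 0.5016.

0.5016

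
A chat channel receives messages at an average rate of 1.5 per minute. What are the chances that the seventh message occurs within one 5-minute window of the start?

Over the interval, μ = 1.5 × 5 = 7.5 (a 5-minute window = 5 minutes).
The seventh arrival falls in the interval iff at least 7 events occur there: P(S_7 ≤ t) = P(N ≥ 7) = 1 − P(N ≤ 6) ≈ 0.6218.

0.6218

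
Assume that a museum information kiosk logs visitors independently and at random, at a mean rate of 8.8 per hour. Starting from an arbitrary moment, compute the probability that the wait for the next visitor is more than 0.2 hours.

The wait for the next event is exponential with rate λ = 8.8 per hour.
P(T > 0.2) = e^(−λt) = e^(−8.8 × 0.2) = e^(−1.76) ≈ 0.1720.

0.1720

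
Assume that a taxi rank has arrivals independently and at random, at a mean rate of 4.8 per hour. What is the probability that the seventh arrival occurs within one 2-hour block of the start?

Over the interval, μ = 4.8 × 2 = 9.6 (a 2-hour block = 2 hours).
The seventh arrival falls in the interval iff at least 7 events occur there: P(S_7 ≤ t) = P(N ≥ 7) = 1 − P(N ≤ 6) ≈ 0.8426.

0.8426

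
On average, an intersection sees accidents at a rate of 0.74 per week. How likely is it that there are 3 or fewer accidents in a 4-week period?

Over the interval, μ = 0.74 × 4 = 2.96 (a 4-week period = 4 weeks).
P(N ≤ 3) = Σ_{j=0}^{3} e^(−μ) μ^j/j! ≈ 0.6562.

0.6562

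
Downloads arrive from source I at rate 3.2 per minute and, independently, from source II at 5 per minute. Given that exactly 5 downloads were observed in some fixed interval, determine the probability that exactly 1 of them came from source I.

Given the total, each event is independently from source I with probability p = λ_I/(λ_I+λ_II) = 3.2/8.2 ≈ 0.3902.
So K ~ Binomial(5, 3.2/8.2): P(K = 1) = C(5,1) · (3.2/8.2)^1 · (5/8.2)^4 ≈ 0.2697.

0.2697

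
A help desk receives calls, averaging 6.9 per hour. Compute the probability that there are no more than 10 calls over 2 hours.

0.1893

Over the interval, μ = 6.9 × 2 = 13.8 (2 hours).
P(N ≤ 10) = Σ_{j=0}^{10} e^(−μ) μ^j/j! ≈ 0.1893.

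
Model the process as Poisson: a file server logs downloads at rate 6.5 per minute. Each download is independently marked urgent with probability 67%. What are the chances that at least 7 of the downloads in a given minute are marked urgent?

0.1508

Thinning: the downloads that are marked urgent themselves form a Poisson process with rate 0.67 × 6.5 = 4.355 per minute.
So μ = 4.355.
P(N ≥ 7) = 1 − P(N ≤ 6) ≈ 0.1508.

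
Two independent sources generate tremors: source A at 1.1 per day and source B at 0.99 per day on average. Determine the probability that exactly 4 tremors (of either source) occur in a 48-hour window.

Independent Poisson processes superpose: combined rate λ = 1.1 + 0.99 = 2.09 per day.
Over the interval, μ = 2.09 × 2 = 4.18 (a 48-hour window = 2 days).
P(N = 4) = e^(−4.18) · 4.18^4/4! ≈ 0.1946.

0.1946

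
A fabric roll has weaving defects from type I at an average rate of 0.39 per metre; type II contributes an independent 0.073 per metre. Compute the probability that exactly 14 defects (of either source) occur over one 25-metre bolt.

0.0835

Independent Poisson processes superpose: combined rate λ = 0.39 + 0.073 = 0.463 per metre.
Over the interval, μ = 0.463 × 25 = 11.575 (a 25-metre bolt = 25 metres).
P(N = 14) = e^(−11.575) · 11.575^14/14! ≈ 0.0835.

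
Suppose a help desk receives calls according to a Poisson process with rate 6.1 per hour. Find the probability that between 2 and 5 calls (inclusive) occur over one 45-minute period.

0.6326

Over the interval, μ = 6.1 × 0.75 = 4.575 (a 45-minute period = 0.75 hours).
P(2 ≤ N ≤ 5) = Σ_{j=2}^{5} e^(−4.575) · 4.575^j/j! ≈ 0.6326.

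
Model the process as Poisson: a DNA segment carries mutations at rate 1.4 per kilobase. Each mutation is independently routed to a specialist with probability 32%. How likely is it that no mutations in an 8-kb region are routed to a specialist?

Thinning: the mutations that are routed to a specialist themselves form a Poisson process with rate 0.32 × 1.4 = 0.448 per kilobase.
Over the interval, μ = 0.448 × 8 = 3.584 (an 8-kb region = 8 kilobases).
P(N = 0) = e^(−3.584) · 3.584^0/0! ≈ 0.0278.

0.0278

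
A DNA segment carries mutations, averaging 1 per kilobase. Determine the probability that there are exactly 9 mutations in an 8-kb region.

Over the interval, μ = 1 × 8 = 8 (an 8-kb region = 8 kilobases).
P(N = 9) = e^(−μ) μ^9/9! = e^(−8) · 8^9/362880 ≈ 0.1241.

0.1241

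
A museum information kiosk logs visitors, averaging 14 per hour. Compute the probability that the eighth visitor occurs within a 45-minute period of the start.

Over the interval, μ = 14 × 0.75 = 10.5 (a 45-minute period = 0.75 hours).
The eighth arrival falls in the interval iff at least 8 events occur there: P(S_8 ≤ t) = P(N ≥ 8) = 1 − P(N ≤ 7) ≈ 0.8215.

0.8215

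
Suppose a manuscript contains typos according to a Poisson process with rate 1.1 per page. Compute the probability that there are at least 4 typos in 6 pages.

Over the interval, μ = 1.1 × 6 = 6.6 (6 pages).
P(N ≥ 4) = 1 − P(N ≤ 3) = 1 − Σ_{j=0}^{3} e^(−μ) μ^j/j! ≈ 0.8948.

0.8948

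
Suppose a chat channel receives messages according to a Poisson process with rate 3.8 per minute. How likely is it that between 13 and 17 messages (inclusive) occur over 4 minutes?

Over the interval, μ = 3.8 × 4 = 15.2 (4 minutes).
P(13 ≤ N ≤ 17) = Σ_{j=13}^{17} e^(−15.2) · 15.2^j/j! ≈ 0.4803.

0.4803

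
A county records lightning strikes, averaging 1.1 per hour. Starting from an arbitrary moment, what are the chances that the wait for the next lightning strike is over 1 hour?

0.3329

The wait for the next event is exponential with rate λ = 1.1 per hour.
P(T > 1) = e^(−λt) = e^(−1.1 × 1) = e^(−1.1) ≈ 0.3329.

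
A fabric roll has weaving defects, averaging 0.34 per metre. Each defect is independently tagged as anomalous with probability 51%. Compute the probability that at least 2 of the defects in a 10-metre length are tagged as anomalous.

0.5172

Thinning: the defects that are tagged as anomalous themselves form a Poisson process with rate 0.51 × 0.34 = 0.1734 per metre.
Over the interval, μ = 0.1734 × 10 = 1.734 (a 10-metre length = 10 metres).
P(N ≥ 2) = 1 − P(N ≤ 1) ≈ 0.5172.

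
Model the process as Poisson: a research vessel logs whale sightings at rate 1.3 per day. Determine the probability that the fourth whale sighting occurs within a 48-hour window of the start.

0.2640

Over the interval, μ = 1.3 × 2 = 2.6 (a 48-hour window = 2 days).
The fourth arrival falls in the interval iff at least 4 events occur there: P(S_4 ≤ t) = P(N ≥ 4) = 1 − P(N ≤ 3) ≈ 0.2640.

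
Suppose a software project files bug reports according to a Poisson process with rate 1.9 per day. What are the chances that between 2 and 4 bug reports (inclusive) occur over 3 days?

Over the interval, μ = 1.9 × 3 = 5.7 (3 days).
P(2 ≤ N ≤ 4) = Σ_{j=2}^{4} e^(−5.7) · 5.7^j/j! ≈ 0.3048.

0.3048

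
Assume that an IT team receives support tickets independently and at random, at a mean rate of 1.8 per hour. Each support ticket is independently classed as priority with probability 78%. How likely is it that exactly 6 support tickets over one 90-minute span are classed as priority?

Thinning: the support tickets that are classed as priority themselves form a Poisson process with rate 0.78 × 1.8 = 1.404 per hour.
Over the interval, μ = 1.404 × 1.5 = 2.106 (a 90-minute span = 1.5 hours).
P(N = 6) = e^(−2.106) · 2.106^6/6! ≈ 0.0148.

0.0148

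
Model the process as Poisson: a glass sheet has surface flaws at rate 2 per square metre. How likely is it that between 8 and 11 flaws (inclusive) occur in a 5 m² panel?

Over the interval, μ = 2 × 5 = 10 (a 5 m² panel = 5 square metres).
P(8 ≤ N ≤ 11) = Σ_{j=8}^{11} e^(−10) · 10^j/j! ≈ 0.4766.

0.4766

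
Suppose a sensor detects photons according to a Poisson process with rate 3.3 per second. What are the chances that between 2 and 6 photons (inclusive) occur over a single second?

With mean μ = 3.3 per second,
P(2 ≤ N ≤ 6) = Σ_{j=2}^{6} e^(−3.3) · 3.3^j/j! ≈ 0.7904.

0.7904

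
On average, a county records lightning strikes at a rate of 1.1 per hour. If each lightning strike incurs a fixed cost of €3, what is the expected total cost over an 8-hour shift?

E[N] = 1.1 × 8 = 8.8 (an 8-hour shift = 8 hours); E[cost] = 8.8 × €3 = €26.4.

€26.4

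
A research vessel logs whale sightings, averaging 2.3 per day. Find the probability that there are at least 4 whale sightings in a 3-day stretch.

0.9129

Over the interval, μ = 2.3 × 3 = 6.9 (a 3-day stretch = 3 days).
P(N ≥ 4) = 1 − P(N ≤ 3) = 1 − Σ_{j=0}^{3} e^(−μ) μ^j/j! ≈ 0.9129.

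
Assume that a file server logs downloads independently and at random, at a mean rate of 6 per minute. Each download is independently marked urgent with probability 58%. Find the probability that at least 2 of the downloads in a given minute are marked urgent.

0.8620

Thinning: the downloads that are marked urgent themselves form a Poisson process with rate 0.58 × 6 = 3.48 per minute.
So μ = 3.48.
P(N ≥ 2) = 1 − P(N ≤ 1) ≈ 0.8620.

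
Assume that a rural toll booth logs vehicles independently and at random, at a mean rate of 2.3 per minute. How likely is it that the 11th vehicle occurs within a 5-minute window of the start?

Over the interval, μ = 2.3 × 5 = 11.5 (a 5-minute window = 5 minutes).
The 11th arrival falls in the interval iff at least 11 events occur there: P(S_11 ≤ t) = P(N ≥ 11) = 1 − P(N ≤ 10) ≈ 0.5983.

0.5983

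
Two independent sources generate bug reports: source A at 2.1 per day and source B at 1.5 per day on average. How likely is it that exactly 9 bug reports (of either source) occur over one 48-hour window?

0.1070

Independent Poisson processes superpose: combined rate λ = 2.1 + 1.5 = 3.6 per day.
Over the interval, μ = 3.6 × 2 = 7.2 (a 48-hour window = 2 days).
P(N = 9) = e^(−7.2) · 7.2^9/9! ≈ 0.1070.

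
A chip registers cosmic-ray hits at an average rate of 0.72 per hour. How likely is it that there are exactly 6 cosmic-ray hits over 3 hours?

Over the interval, μ = 0.72 × 3 = 2.16 (3 hours).
P(N = 6) = e^(−μ) μ^6/6! = e^(−2.16) · 2.16^6/720 ≈ 0.0163.

0.0163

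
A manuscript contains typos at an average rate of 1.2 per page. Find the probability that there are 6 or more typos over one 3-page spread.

0.1559

Over the interval, μ = 1.2 × 3 = 3.6 (a 3-page spread = 3 pages).
P(N ≥ 6) = 1 − P(N ≤ 5) = 1 − Σ_{j=0}^{5} e^(−μ) μ^j/j! ≈ 0.1559.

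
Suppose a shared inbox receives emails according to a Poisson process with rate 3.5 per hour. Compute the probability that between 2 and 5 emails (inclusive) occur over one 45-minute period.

0.6865

Over the interval, μ = 3.5 × 0.75 = 2.625 (a 45-minute period = 0.75 hours).
P(2 ≤ N ≤ 5) = Σ_{j=2}^{5} e^(−2.625) · 2.625^j/j! ≈ 0.6865.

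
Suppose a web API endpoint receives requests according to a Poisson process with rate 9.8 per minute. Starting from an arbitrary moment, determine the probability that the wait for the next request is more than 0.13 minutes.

0.2797

The wait for the next event is exponential with rate λ = 9.8 per minute.
P(T > 0.13) = e^(−λt) = e^(−9.8 × 0.13) = e^(−1.274) ≈ 0.2797.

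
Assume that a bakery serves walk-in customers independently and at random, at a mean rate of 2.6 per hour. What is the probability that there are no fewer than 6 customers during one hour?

With mean μ = 2.6 per hour,
P(N ≥ 6) = 1 − P(N ≤ 5) = 1 − Σ_{j=0}^{5} e^(−μ) μ^j/j! ≈ 0.0490.

0.0490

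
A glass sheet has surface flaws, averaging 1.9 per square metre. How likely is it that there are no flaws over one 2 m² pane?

Over the interval, μ = 1.9 × 2 = 3.8 (a 2 m² pane = 2 square metres).
P(N = 0) = e^(−μ) μ^0/0! = e^(−3.8) · 3.8^0/1 ≈ 0.0224.

0.0224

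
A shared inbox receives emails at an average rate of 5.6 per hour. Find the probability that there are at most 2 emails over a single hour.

0.0824

With mean μ = 5.6 per hour,
P(N ≤ 2) = Σ_{j=0}^{2} e^(−μ) μ^j/j! ≈ 0.0824.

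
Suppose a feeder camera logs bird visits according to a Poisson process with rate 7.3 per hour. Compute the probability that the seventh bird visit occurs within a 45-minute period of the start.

Over the interval, μ = 7.3 × 0.75 = 5.475 (a 45-minute period = 0.75 hours).
The seventh arrival falls in the interval iff at least 7 events occur there: P(S_7 ≤ t) = P(N ≥ 7) = 1 − P(N ≤ 6) ≈ 0.3100.

0.3100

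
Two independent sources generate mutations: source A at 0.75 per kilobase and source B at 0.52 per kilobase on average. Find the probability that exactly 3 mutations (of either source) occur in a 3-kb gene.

0.2042

Independent Poisson processes superpose: combined rate λ = 0.75 + 0.52 = 1.27 per kilobase.
Over the interval, μ = 1.27 × 3 = 3.81 (a 3-kb gene = 3 kilobases).
P(N = 3) = e^(−3.81) · 3.81^3/3! ≈ 0.2042.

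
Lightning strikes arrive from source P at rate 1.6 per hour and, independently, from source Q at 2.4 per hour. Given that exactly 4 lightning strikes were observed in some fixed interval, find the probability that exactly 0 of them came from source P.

0.1296

Given the total, each event is independently from source P with probability p = λ_P/(λ_P+λ_Q) = 1.6/4 = 0.4000.
So K ~ Binomial(4, 1.6/4): P(K = 0) = C(4,0) · (1.6/4)^0 · (2.4/4)^4 ≈ 0.1296.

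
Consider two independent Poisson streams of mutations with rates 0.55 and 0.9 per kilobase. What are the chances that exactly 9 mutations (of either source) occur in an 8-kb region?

Independent Poisson processes superpose: combined rate λ = 0.55 + 0.9 = 1.45 per kilobase.
Over the interval, μ = 1.45 × 8 = 11.6 (an 8-kb region = 8 kilobases).
P(N = 9) = e^(−11.6) · 11.6^9/9! ≈ 0.0961.

0.0961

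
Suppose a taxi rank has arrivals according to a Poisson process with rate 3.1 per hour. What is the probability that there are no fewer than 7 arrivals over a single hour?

0.0388

With mean μ = 3.1 per hour,
P(N ≥ 7) = 1 − P(N ≤ 6) = 1 − Σ_{j=0}^{6} e^(−μ) μ^j/j! ≈ 0.0388.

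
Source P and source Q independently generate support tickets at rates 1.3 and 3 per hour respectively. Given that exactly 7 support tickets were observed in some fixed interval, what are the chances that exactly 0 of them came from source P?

0.0805

Given the total, each event is independently from source P with probability p = λ_P/(λ_P+λ_Q) = 1.3/4.3 ≈ 0.3023.
So K ~ Binomial(7, 1.3/4.3): P(K = 0) = C(7,0) · (1.3/4.3)^0 · (3/4.3)^7 ≈ 0.0805.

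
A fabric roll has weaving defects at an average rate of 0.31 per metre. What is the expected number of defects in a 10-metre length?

E[N] = λt = 0.31 × 10 = 3.1 (a 10-metre length = 10 metres).

3.1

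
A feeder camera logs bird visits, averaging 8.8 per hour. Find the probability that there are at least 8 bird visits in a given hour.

With mean μ = 8.8 per hour,
P(N ≥ 8) = 1 − P(N ≤ 7) = 1 − Σ_{j=0}^{7} e^(−μ) μ^j/j! ≈ 0.6522.

0.6522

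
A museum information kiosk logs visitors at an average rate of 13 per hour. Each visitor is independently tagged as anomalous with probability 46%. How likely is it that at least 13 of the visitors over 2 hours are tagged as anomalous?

0.4195

Thinning: the visitors that are tagged as anomalous themselves form a Poisson process with rate 0.46 × 13 = 5.98 per hour.
Over the interval, μ = 5.98 × 2 = 11.96 (2 hours).
P(N ≥ 13) = 1 − P(N ≤ 12) ≈ 0.4195.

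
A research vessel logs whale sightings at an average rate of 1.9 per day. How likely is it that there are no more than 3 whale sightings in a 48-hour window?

0.4735

Over the interval, μ = 1.9 × 2 = 3.8 (a 48-hour window = 2 days).
P(N ≤ 3) = Σ_{j=0}^{3} e^(−μ) μ^j/j! ≈ 0.4735.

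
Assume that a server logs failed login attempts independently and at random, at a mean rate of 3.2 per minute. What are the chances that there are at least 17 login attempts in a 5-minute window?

0.4340

Over the interval, μ = 3.2 × 5 = 16 (a 5-minute window = 5 minutes).
P(N ≥ 17) = 1 − P(N ≤ 16) = 1 − Σ_{j=0}^{16} e^(−μ) μ^j/j! ≈ 0.4340.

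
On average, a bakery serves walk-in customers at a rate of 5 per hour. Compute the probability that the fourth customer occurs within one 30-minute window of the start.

Over the interval, μ = 5 × 0.5 = 2.5 (a 30-minute window = 0.5 hours).
The fourth arrival falls in the interval iff at least 4 events occur there: P(S_4 ≤ t) = P(N ≥ 4) = 1 − P(N ≤ 3) ≈ 0.2424.

0.2424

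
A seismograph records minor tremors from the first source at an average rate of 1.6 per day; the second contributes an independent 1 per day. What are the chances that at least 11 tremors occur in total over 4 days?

Independent Poisson processes superpose: combined rate λ = 1.6 + 1 = 2.6 per day.
Over the interval, μ = 2.6 × 4 = 10.4 (4 days).
P(N ≥ 11) = 1 − P(N ≤ 10) ≈ 0.4669.

0.4669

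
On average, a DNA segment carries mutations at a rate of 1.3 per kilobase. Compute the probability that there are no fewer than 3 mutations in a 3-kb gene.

0.7469

Over the interval, μ = 1.3 × 3 = 3.9 (a 3-kb gene = 3 kilobases).
P(N ≥ 3) = 1 − P(N ≤ 2) = 1 − Σ_{j=0}^{2} e^(−μ) μ^j/j! ≈ 0.7469.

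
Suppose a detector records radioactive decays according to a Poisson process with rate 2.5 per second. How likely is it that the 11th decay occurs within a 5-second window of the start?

Over the interval, μ = 2.5 × 5 = 12.5 (a 5-second window = 5 seconds).
The 11th arrival falls in the interval iff at least 11 events occur there: P(S_11 ≤ t) = P(N ≥ 11) = 1 − P(N ≤ 10) ≈ 0.7029.

0.7029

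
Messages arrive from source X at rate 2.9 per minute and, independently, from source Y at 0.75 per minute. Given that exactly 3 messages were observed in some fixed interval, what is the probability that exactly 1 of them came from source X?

0.1006

Given the total, each event is independently from source X with probability p = λ_X/(λ_X+λ_Y) = 2.9/3.65 ≈ 0.7945.
So K ~ Binomial(3, 2.9/3.65): P(K = 1) = C(3,1) · (2.9/3.65)^1 · (0.75/3.65)^2 ≈ 0.1006.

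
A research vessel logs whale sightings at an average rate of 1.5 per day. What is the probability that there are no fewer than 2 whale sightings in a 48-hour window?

0.8009

Over the interval, μ = 1.5 × 2 = 3 (a 48-hour window = 2 days).
P(N ≥ 2) = 1 − P(N ≤ 1) = 1 − Σ_{j=0}^{1} e^(−μ) μ^j/j! ≈ 0.8009.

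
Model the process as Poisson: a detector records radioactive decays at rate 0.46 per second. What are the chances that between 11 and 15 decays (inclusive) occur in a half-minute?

Over the interval, μ = 0.46 × 30 = 13.8 (a half-minute = 30 seconds).
P(11 ≤ N ≤ 15) = Σ_{j=11}^{15} e^(−13.8) · 13.8^j/j! ≈ 0.4997.

0.4997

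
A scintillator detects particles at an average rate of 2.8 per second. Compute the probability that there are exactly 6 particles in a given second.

0.0407

With mean μ = 2.8 per second,
P(N = 6) = e^(−μ) μ^6/6! = e^(−2.8) · 2.8^6/720 ≈ 0.0407.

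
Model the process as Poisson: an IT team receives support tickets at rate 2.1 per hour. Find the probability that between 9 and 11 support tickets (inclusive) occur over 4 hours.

Over the interval, μ = 2.1 × 4 = 8.4 (4 hours).
P(9 ≤ N ≤ 11) = Σ_{j=9}^{11} e^(−8.4) · 8.4^j/j! ≈ 0.3202.

0.3202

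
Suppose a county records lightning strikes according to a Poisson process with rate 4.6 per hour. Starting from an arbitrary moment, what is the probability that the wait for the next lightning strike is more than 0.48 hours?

0.1099

The wait for the next event is exponential with rate λ = 4.6 per hour.
P(T > 0.48) = e^(−λt) = e^(−4.6 × 0.48) = e^(−2.208) ≈ 0.1099.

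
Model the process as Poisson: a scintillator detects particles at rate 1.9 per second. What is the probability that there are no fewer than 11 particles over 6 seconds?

0.5869

Over the interval, μ = 1.9 × 6 = 11.4 (6 seconds).
P(N ≥ 11) = 1 − P(N ≤ 10) = 1 − Σ_{j=0}^{10} e^(−μ) μ^j/j! ≈ 0.5869.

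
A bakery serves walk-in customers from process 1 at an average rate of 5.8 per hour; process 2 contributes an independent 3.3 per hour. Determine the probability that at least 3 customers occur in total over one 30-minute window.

Independent Poisson processes superpose: combined rate λ = 5.8 + 3.3 = 9.1 per hour.
Over the interval, μ = 9.1 × 0.5 = 4.55 (a 30-minute window = 0.5 hours).
P(N ≥ 3) = 1 − P(N ≤ 2) ≈ 0.8320.

0.8320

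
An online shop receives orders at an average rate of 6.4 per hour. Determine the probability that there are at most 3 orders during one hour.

0.1189

With mean μ = 6.4 per hour,
P(N ≤ 3) = Σ_{j=0}^{3} e^(−μ) μ^j/j! ≈ 0.1189.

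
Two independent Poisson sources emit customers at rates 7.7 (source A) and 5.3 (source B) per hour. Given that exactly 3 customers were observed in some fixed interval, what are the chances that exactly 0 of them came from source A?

Given the total, each event is independently from source A with probability p = λ_A/(λ_A+λ_B) = 7.7/13 ≈ 0.5923.
So K ~ Binomial(3, 7.7/13): P(K = 0) = C(3,0) · (7.7/13)^0 · (5.3/13)^3 ≈ 0.0678.

0.0678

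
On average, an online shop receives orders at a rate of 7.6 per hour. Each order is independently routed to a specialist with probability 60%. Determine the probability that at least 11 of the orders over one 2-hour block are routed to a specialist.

Thinning: the orders that are routed to a specialist themselves form a Poisson process with rate 0.6 × 7.6 = 4.56 per hour.
Over the interval, μ = 4.56 × 2 = 9.12 (a 2-hour block = 2 hours).
P(N ≥ 11) = 1 − P(N ≤ 10) ≈ 0.3083.

0.3083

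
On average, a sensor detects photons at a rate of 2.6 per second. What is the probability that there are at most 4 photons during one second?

0.8774

With mean μ = 2.6 per second,
P(N ≤ 4) = Σ_{j=0}^{4} e^(−μ) μ^j/j! ≈ 0.8774.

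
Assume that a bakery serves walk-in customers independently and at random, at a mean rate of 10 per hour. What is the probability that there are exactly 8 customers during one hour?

With mean μ = 10 per hour,
P(N = 8) = e^(−μ) μ^8/8! = e^(−10) · 10^8/40320 ≈ 0.1126.

0.1126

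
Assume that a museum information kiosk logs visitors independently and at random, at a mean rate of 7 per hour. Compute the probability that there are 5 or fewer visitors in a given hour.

0.3007

With mean μ = 7 per hour,
P(N ≤ 5) = Σ_{j=0}^{5} e^(−μ) μ^j/j! ≈ 0.3007.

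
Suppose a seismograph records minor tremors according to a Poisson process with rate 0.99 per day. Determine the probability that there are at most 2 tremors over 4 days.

Over the interval, μ = 0.99 × 4 = 3.96 (4 days).
P(N ≤ 2) = Σ_{j=0}^{2} e^(−μ) μ^j/j! ≈ 0.2440.

0.2440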